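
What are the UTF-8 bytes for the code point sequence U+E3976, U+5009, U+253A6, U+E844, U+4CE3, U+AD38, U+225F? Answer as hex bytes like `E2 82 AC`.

F3 A3 A5 B6 E5 80 89 F0 A5 8E A6 EE A1 84 E4 B3 A3 EA B4 B8 E2 89 9F

U+E3976: 4-byte form → F3 A3 A5 B6.
U+5009: 3-byte form → E5 80 89.
U+253A6: 4-byte form → F0 A5 8E A6.
U+E844: 3-byte form → EE A1 84.
U+4CE3: 3-byte form → E4 B3 A3.
U+AD38: 3-byte form → EA B4 B8.
U+225F: 3-byte form → E2 89 9F.
Concatenated (23 bytes): F3 A3 A5 B6 E5 80 89 F0 A5 8E A6 EE A1 84 E4 B3 A3 EA B4 B8 E2 89 9F.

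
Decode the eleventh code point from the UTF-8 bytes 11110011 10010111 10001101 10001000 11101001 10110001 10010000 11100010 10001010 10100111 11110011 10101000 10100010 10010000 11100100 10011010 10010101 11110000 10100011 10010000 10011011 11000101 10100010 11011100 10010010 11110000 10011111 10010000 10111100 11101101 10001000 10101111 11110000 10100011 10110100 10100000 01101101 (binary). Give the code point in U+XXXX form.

U+23D20

Offset 0: leading byte 0xF3 = 11110011 → 4-byte char #1 = F3 97 8D 88.
Offset 4: leading byte 0xE9 = 11101001 → 3-byte char #2 = E9 B1 90.
Offset 7: leading byte 0xE2 = 11100010 → 3-byte char #3 = E2 8A A7.
Offset 10: leading byte 0xF3 = 11110011 → 4-byte char #4 = F3 A8 A2 90.
Offset 14: leading byte 0xE4 = 11100100 → 3-byte char #5 = E4 9A 95.
Offset 17: leading byte 0xF0 = 11110000 → 4-byte char #6 = F0 A3 90 9B.
Offset 21: leading byte 0xC5 = 11000101 → 2-byte char #7 = C5 A2.
Offset 23: leading byte 0xDC = 11011100 → 2-byte char #8 = DC 92.
Offset 25: leading byte 0xF0 = 11110000 → 4-byte char #9 = F0 9F 90 BC.
Offset 29: leading byte 0xED = 11101101 → 3-byte char #10 = ED 88 AF.
Offset 32: leading byte 0xF0 = 11110000 → 4-byte char #11 = F0 A3 B4 A0.
Leading byte 0xF0 = 11110000 matches 11110xxx → 4-byte sequence.
Byte 1: 0xF0 = 11110000, payload 000 (3 bits).
Byte 2: 0xA3 = 10100011 (10xxxxxx ✓), payload 100011.
Byte 3: 0xB4 = 10110100 (10xxxxxx ✓), payload 110100.
Byte 4: 0xA0 = 10100000 (10xxxxxx ✓), payload 100000.
Concatenate: 000100011110100100000 = 0x23D20 (21 bits → U+23D20).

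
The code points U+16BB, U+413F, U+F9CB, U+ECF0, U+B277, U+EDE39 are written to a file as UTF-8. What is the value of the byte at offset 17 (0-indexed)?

U+16BB → 3-byte form E1 9A BB at offsets 0–2.
U+413F → 3-byte form E4 84 BF at offsets 3–5.
U+F9CB → 3-byte form EF A7 8B at offsets 6–8.
U+ECF0 → 3-byte form EE B3 B0 at offsets 9–11.
U+B277 → 3-byte form EB 89 B7 at offsets 12–14.
U+EDE39 → 4-byte form F3 AD B8 B9 at offsets 15–18.
Offset 17 falls in char 6's range; it's byte 3 of F3 AD B8 B9 = 0xB8.

0xB8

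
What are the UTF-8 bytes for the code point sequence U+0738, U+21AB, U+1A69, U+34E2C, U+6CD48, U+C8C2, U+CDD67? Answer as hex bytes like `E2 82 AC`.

DC B8 E2 86 AB E1 A9 A9 F0 B4 B8 AC F1 AC B5 88 EC A3 82 F3 8D B5 A7

U+0738: 2-byte form → DC B8.
U+21AB: 3-byte form → E2 86 AB.
U+1A69: 3-byte form → E1 A9 A9.
U+34E2C: 4-byte form → F0 B4 B8 AC.
U+6CD48: 4-byte form → F1 AC B5 88.
U+C8C2: 3-byte form → EC A3 82.
U+CDD67: 4-byte form → F3 8D B5 A7.
Concatenated (23 bytes): DC B8 E2 86 AB E1 A9 A9 F0 B4 B8 AC F1 AC B5 88 EC A3 82 F3 8D B5 A7.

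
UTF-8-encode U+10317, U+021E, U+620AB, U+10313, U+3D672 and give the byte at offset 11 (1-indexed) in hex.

1-indexed offset 11 is 0-indexed offset 10.
U+10317 → 4-byte form F0 90 8C 97 at offsets 0–3.
U+021E → 2-byte form C8 9E at offsets 4–5.
U+620AB → 4-byte form F1 A2 82 AB at offsets 6–9.
U+10313 → 4-byte form F0 90 8C 93 at offsets 10–13.
Offset 10 falls in char 4's range; it's byte 1 of F0 90 8C 93 = 0xF0.

0xF0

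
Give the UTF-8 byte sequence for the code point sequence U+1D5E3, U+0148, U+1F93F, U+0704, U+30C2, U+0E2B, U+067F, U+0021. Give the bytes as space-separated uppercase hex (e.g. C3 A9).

F0 9D 97 A3 C5 88 F0 9F A4 BF DC 84 E3 83 82 E0 B8 AB D9 BF 21

U+1D5E3: 4-byte form → F0 9D 97 A3.
U+0148: 2-byte form → C5 88.
U+1F93F: 4-byte form → F0 9F A4 BF.
U+0704: 2-byte form → DC 84.
U+30C2: 3-byte form → E3 83 82.
U+0E2B: 3-byte form → E0 B8 AB.
U+067F: 2-byte form → D9 BF.
U+0021: 1-byte form → 21.
Concatenated (21 bytes): F0 9D 97 A3 C5 88 F0 9F A4 BF DC 84 E3 83 82 E0 B8 AB D9 BF 21.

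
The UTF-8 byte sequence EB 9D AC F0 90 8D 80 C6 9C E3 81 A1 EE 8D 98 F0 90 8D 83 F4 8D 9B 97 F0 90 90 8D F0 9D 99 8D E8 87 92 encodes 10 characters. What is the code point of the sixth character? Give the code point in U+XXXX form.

Offset 0: leading byte 0xEB = 11101011 → 3-byte char #1 = EB 9D AC.
Offset 3: leading byte 0xF0 = 11110000 → 4-byte char #2 = F0 90 8D 80.
Offset 7: leading byte 0xC6 = 11000110 → 2-byte char #3 = C6 9C.
Offset 9: leading byte 0xE3 = 11100011 → 3-byte char #4 = E3 81 A1.
Offset 12: leading byte 0xEE = 11101110 → 3-byte char #5 = EE 8D 98.
Offset 15: leading byte 0xF0 = 11110000 → 4-byte char #6 = F0 90 8D 83.
Leading byte 0xF0 = 11110000 matches 11110xxx → 4-byte sequence.
Byte 1: 0xF0 = 11110000, payload 000 (3 bits).
Byte 2: 0x90 = 10010000 (10xxxxxx ✓), payload 010000.
Byte 3: 0x8D = 10001101 (10xxxxxx ✓), payload 001101.
Byte 4: 0x83 = 10000011 (10xxxxxx ✓), payload 000011.
Concatenate: 000010000001101000011 = 0x10343 (21 bits → U+10343).

U+10343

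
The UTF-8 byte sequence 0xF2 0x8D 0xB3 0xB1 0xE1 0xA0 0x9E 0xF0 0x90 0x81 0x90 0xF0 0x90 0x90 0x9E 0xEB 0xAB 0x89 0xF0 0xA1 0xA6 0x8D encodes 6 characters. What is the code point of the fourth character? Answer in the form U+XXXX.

Offset 0: leading byte 0xF2 = 11110010 → 4-byte char #1 = F2 8D B3 B1.
Offset 4: leading byte 0xE1 = 11100001 → 3-byte char #2 = E1 A0 9E.
Offset 7: leading byte 0xF0 = 11110000 → 4-byte char #3 = F0 90 81 90.
Offset 11: leading byte 0xF0 = 11110000 → 4-byte char #4 = F0 90 90 9E.
Leading byte 0xF0 = 11110000 matches 11110xxx → 4-byte sequence.
Byte 1: 0xF0 = 11110000, payload 000 (3 bits).
Byte 2: 0x90 = 10010000 (10xxxxxx ✓), payload 010000.
Byte 3: 0x90 = 10010000 (10xxxxxx ✓), payload 010000.
Byte 4: 0x9E = 10011110 (10xxxxxx ✓), payload 011110.
Concatenate: 000010000010000011110 = 0x1041E (21 bits → U+1041E).

U+1041E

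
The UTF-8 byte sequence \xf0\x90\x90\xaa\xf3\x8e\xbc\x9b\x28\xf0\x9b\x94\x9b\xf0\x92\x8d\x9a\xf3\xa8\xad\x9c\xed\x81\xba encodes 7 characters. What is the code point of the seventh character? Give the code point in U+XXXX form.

U+D07A

Offset 0: leading byte 0xF0 = 11110000 → 4-byte char #1 = F0 90 90 AA.
Offset 4: leading byte 0xF3 = 11110011 → 4-byte char #2 = F3 8E BC 9B.
Offset 8: leading byte 0x28 = 00101000 → 1-byte char #3 = 28.
Offset 9: leading byte 0xF0 = 11110000 → 4-byte char #4 = F0 9B 94 9B.
Offset 13: leading byte 0xF0 = 11110000 → 4-byte char #5 = F0 92 8D 9A.
Offset 17: leading byte 0xF3 = 11110011 → 4-byte char #6 = F3 A8 AD 9C.
Offset 21: leading byte 0xED = 11101101 → 3-byte char #7 = ED 81 BA.
Leading byte 0xED = 11101101 matches 1110xxxx → 3-byte sequence.
Byte 1: 0xED = 11101101, payload 1101 (4 bits).
Byte 2: 0x81 = 10000001 (10xxxxxx ✓), payload 000001.
Byte 3: 0xBA = 10111010 (10xxxxxx ✓), payload 111010.
Concatenate: 1101000001111010 = 0xD07A (16 bits → U+D07A).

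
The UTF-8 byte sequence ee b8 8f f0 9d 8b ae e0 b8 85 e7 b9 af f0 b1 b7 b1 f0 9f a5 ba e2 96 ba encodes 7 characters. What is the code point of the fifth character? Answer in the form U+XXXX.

Offset 0: leading byte 0xEE = 11101110 → 3-byte char #1 = EE B8 8F.
Offset 3: leading byte 0xF0 = 11110000 → 4-byte char #2 = F0 9D 8B AE.
Offset 7: leading byte 0xE0 = 11100000 → 3-byte char #3 = E0 B8 85.
Offset 10: leading byte 0xE7 = 11100111 → 3-byte char #4 = E7 B9 AF.
Offset 13: leading byte 0xF0 = 11110000 → 4-byte char #5 = F0 B1 B7 B1.
Leading byte 0xF0 = 11110000 matches 11110xxx → 4-byte sequence.
Byte 1: 0xF0 = 11110000, payload 000 (3 bits).
Byte 2: 0xB1 = 10110001 (10xxxxxx ✓), payload 110001.
Byte 3: 0xB7 = 10110111 (10xxxxxx ✓), payload 110111.
Byte 4: 0xB1 = 10110001 (10xxxxxx ✓), payload 110001.
Concatenate: 000110001110111110001 = 0x31DF1 (21 bits → U+31DF1).

U+31DF1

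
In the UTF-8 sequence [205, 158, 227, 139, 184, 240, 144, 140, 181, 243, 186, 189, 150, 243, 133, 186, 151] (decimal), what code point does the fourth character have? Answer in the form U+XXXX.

Offset 0: leading byte 0xCD = 11001101 → 2-byte char #1 = CD 9E.
Offset 2: leading byte 0xE3 = 11100011 → 3-byte char #2 = E3 8B B8.
Offset 5: leading byte 0xF0 = 11110000 → 4-byte char #3 = F0 90 8C B5.
Offset 9: leading byte 0xF3 = 11110011 → 4-byte char #4 = F3 BA BD 96.
Leading byte 0xF3 = 11110011 matches 11110xxx → 4-byte sequence.
Byte 1: 0xF3 = 11110011, payload 011 (3 bits).
Byte 2: 0xBA = 10111010 (10xxxxxx ✓), payload 111010.
Byte 3: 0xBD = 10111101 (10xxxxxx ✓), payload 111101.
Byte 4: 0x96 = 10010110 (10xxxxxx ✓), payload 010110.
Concatenate: 011111010111101010110 = 0xFAF56 (21 bits → U+FAF56).

U+FAF56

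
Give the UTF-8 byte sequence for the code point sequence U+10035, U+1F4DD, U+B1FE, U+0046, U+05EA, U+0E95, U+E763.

U+10035: 4-byte form → F0 90 80 B5.
U+1F4DD: 4-byte form → F0 9F 93 9D.
U+B1FE: 3-byte form → EB 87 BE.
U+0046: 1-byte form → 46.
U+05EA: 2-byte form → D7 AA.
U+0E95: 3-byte form → E0 BA 95.
U+E763: 3-byte form → EE 9D A3.
Concatenated (20 bytes): F0 90 80 B5 F0 9F 93 9D EB 87 BE 46 D7 AA E0 BA 95 EE 9D A3.

F0 90 80 B5 F0 9F 93 9D EB 87 BE 46 D7 AA E0 BA 95 EE 9D A3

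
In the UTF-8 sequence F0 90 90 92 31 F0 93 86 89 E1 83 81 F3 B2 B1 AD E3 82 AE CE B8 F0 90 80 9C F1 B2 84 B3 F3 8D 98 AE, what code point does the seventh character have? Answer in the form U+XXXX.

U+03B8

Offset 0: leading byte 0xF0 = 11110000 → 4-byte char #1 = F0 90 90 92.
Offset 4: leading byte 0x31 = 00110001 → 1-byte char #2 = 31.
Offset 5: leading byte 0xF0 = 11110000 → 4-byte char #3 = F0 93 86 89.
Offset 9: leading byte 0xE1 = 11100001 → 3-byte char #4 = E1 83 81.
Offset 12: leading byte 0xF3 = 11110011 → 4-byte char #5 = F3 B2 B1 AD.
Offset 16: leading byte 0xE3 = 11100011 → 3-byte char #6 = E3 82 AE.
Offset 19: leading byte 0xCE = 11001110 → 2-byte char #7 = CE B8.
Leading byte 0xCE = 11001110 matches 110xxxxx → 2-byte sequence.
Byte 1: 0xCE = 11001110, payload 01110 (5 bits).
Byte 2: 0xB8 = 10111000 (10xxxxxx ✓), payload 111000.
Concatenate: 01110111000 = 0x3B8 (11 bits → U+03B8).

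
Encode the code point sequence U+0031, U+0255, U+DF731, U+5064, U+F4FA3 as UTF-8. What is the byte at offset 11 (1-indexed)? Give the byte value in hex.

0xF3

1-indexed offset 11 is 0-indexed offset 10.
U+0031 → 1-byte form 31 at offsets 0–0.
U+0255 → 2-byte form C9 95 at offsets 1–2.
U+DF731 → 4-byte form F3 9F 9C B1 at offsets 3–6.
U+5064 → 3-byte form E5 81 A4 at offsets 7–9.
U+F4FA3 → 4-byte form F3 B4 BE A3 at offsets 10–13.
Offset 10 falls in char 5's range; it's byte 1 of F3 B4 BE A3 = 0xF3.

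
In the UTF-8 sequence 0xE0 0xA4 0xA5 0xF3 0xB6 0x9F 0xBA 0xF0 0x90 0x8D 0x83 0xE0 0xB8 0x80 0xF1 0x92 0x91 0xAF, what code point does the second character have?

U+F67FA

Offset 0: leading byte 0xE0 = 11100000 → 3-byte char #1 = E0 A4 A5.
Offset 3: leading byte 0xF3 = 11110011 → 4-byte char #2 = F3 B6 9F BA.
Leading byte 0xF3 = 11110011 matches 11110xxx → 4-byte sequence.
Byte 1: 0xF3 = 11110011, payload 011 (3 bits).
Byte 2: 0xB6 = 10110110 (10xxxxxx ✓), payload 110110.
Byte 3: 0x9F = 10011111 (10xxxxxx ✓), payload 011111.
Byte 4: 0xBA = 10111010 (10xxxxxx ✓), payload 111010.
Concatenate: 011110110011111111010 = 0xF67FA (21 bits → U+F67FA).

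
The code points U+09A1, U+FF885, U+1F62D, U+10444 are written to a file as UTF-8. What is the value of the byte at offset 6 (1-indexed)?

0xA2

1-indexed offset 6 is 0-indexed offset 5.
U+09A1 → 3-byte form E0 A6 A1 at offsets 0–2.
U+FF885 → 4-byte form F3 BF A2 85 at offsets 3–6.
Offset 5 falls in char 2's range; it's byte 3 of F3 BF A2 85 = 0xA2.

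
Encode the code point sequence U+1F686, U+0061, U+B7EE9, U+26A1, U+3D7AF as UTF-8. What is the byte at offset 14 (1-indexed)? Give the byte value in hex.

1-indexed offset 14 is 0-indexed offset 13.
U+1F686 → 4-byte form F0 9F 9A 86 at offsets 0–3.
U+0061 → 1-byte form 61 at offsets 4–4.
U+B7EE9 → 4-byte form F2 B7 BB A9 at offsets 5–8.
U+26A1 → 3-byte form E2 9A A1 at offsets 9–11.
U+3D7AF → 4-byte form F0 BD 9E AF at offsets 12–15.
Offset 13 falls in char 5's range; it's byte 2 of F0 BD 9E AF = 0xBD.

0xBD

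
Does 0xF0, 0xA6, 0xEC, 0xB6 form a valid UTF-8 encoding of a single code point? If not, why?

invalid (non-continuation byte where continuation expected)

Leading byte 0xF0 = 11110000 → 4-byte form.
Byte 3 is 0xEC = 11101100, which is not 10xxxxxx — expected a continuation byte.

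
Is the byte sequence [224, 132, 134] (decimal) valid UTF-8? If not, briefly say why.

Leading byte 0xE0 = 11100000 → 3-byte form.
Continuation bytes all match 10xxxxxx. Payload decodes to 0x106.
But 0x106 < 0x800, the minimum for a 3-byte sequence — this is an overlong encoding.

invalid (overlong encoding)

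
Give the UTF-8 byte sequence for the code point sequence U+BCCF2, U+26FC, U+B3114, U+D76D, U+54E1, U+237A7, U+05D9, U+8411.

U+BCCF2: 4-byte form → F2 BC B3 B2.
U+26FC: 3-byte form → E2 9B BC.
U+B3114: 4-byte form → F2 B3 84 94.
U+D76D: 3-byte form → ED 9D AD.
U+54E1: 3-byte form → E5 93 A1.
U+237A7: 4-byte form → F0 A3 9E A7.
U+05D9: 2-byte form → D7 99.
U+8411: 3-byte form → E8 90 91.
Concatenated (26 bytes): F2 BC B3 B2 E2 9B BC F2 B3 84 94 ED 9D AD E5 93 A1 F0 A3 9E A7 D7 99 E8 90 91.

F2 BC B3 B2 E2 9B BC F2 B3 84 94 ED 9D AD E5 93 A1 F0 A3 9E A7 D7 99 E8 90 91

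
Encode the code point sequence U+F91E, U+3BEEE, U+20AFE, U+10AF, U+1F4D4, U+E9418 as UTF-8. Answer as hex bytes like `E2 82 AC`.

EF A4 9E F0 BB BB AE F0 A0 AB BE E1 82 AF F0 9F 93 94 F3 A9 90 98

U+F91E: 3-byte form → EF A4 9E.
U+3BEEE: 4-byte form → F0 BB BB AE.
U+20AFE: 4-byte form → F0 A0 AB BE.
U+10AF: 3-byte form → E1 82 AF.
U+1F4D4: 4-byte form → F0 9F 93 94.
U+E9418: 4-byte form → F3 A9 90 98.
Concatenated (22 bytes): EF A4 9E F0 BB BB AE F0 A0 AB BE E1 82 AF F0 9F 93 94 F3 A9 90 98.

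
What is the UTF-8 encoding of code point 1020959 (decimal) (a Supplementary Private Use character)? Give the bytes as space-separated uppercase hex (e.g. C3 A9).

F3 B9 90 9F

U+F941F = 0xF941F = 1020959 decimal. In range U+10000–U+10FFFF → 4-byte form: 11110xxx 10xxxxxx 10xxxxxx 10xxxxxx.
Binary (21 bits): 011111001010000011111.
Split 3+6+6+6: 011 | 111001 | 010000 | 011111.
Byte 1: 11110011 = 0xF3.
Byte 2: 10111001 = 0xB9.
Byte 3: 10010000 = 0x90.
Byte 4: 10011111 = 0x9F.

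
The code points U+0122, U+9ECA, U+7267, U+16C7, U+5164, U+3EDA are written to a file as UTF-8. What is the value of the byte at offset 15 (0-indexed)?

U+0122 → 2-byte form C4 A2 at offsets 0–1.
U+9ECA → 3-byte form E9 BB 8A at offsets 2–4.
U+7267 → 3-byte form E7 89 A7 at offsets 5–7.
U+16C7 → 3-byte form E1 9B 87 at offsets 8–10.
U+5164 → 3-byte form E5 85 A4 at offsets 11–13.
U+3EDA → 3-byte form E3 BB 9A at offsets 14–16.
Offset 15 falls in char 6's range; it's byte 2 of E3 BB 9A = 0xBB.

0xBB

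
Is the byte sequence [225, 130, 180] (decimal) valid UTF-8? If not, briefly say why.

valid

Leading byte 0xE1 = 11100001 → 3-byte form.
Continuation bytes 0x82=10000010, 0xB4=10110100 all match 10xxxxxx.
Decoded value 0x10B4 is ≥ 0x800 (shortest form) and not a surrogate.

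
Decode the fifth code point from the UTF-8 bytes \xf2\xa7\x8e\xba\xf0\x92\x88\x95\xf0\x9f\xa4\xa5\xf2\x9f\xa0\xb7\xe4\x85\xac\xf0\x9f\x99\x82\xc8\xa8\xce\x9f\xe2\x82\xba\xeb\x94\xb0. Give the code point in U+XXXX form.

U+416C

Offset 0: leading byte 0xF2 = 11110010 → 4-byte char #1 = F2 A7 8E BA.
Offset 4: leading byte 0xF0 = 11110000 → 4-byte char #2 = F0 92 88 95.
Offset 8: leading byte 0xF0 = 11110000 → 4-byte char #3 = F0 9F A4 A5.
Offset 12: leading byte 0xF2 = 11110010 → 4-byte char #4 = F2 9F A0 B7.
Offset 16: leading byte 0xE4 = 11100100 → 3-byte char #5 = E4 85 AC.
Leading byte 0xE4 = 11100100 matches 1110xxxx → 3-byte sequence.
Byte 1: 0xE4 = 11100100, payload 0100 (4 bits).
Byte 2: 0x85 = 10000101 (10xxxxxx ✓), payload 000101.
Byte 3: 0xAC = 10101100 (10xxxxxx ✓), payload 101100.
Concatenate: 0100000101101100 = 0x416C (16 bits → U+416C).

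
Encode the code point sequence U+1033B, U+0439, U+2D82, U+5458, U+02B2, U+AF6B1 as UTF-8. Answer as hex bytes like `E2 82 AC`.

U+1033B: 4-byte form → F0 90 8C BB.
U+0439: 2-byte form → D0 B9.
U+2D82: 3-byte form → E2 B6 82.
U+5458: 3-byte form → E5 91 98.
U+02B2: 2-byte form → CA B2.
U+AF6B1: 4-byte form → F2 AF 9A B1.
Concatenated (18 bytes): F0 90 8C BB D0 B9 E2 B6 82 E5 91 98 CA B2 F2 AF 9A B1.

F0 90 8C BB D0 B9 E2 B6 82 E5 91 98 CA B2 F2 AF 9A B1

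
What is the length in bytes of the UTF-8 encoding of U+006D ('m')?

1

U+006D = 0x6D. UTF-8 uses 1 byte below 0x80, 2 below 0x800, 3 below 0x10000, 4 up to 0x10FFFF. 0x6D is in U+0000–U+007F → 1 byte.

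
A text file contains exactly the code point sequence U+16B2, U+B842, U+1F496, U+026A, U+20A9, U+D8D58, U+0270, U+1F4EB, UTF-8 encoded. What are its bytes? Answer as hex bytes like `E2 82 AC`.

U+16B2: 3-byte form → E1 9A B2.
U+B842: 3-byte form → EB A1 82.
U+1F496: 4-byte form → F0 9F 92 96.
U+026A: 2-byte form → C9 AA.
U+20A9: 3-byte form → E2 82 A9.
U+D8D58: 4-byte form → F3 98 B5 98.
U+0270: 2-byte form → C9 B0.
U+1F4EB: 4-byte form → F0 9F 93 AB.
Concatenated (25 bytes): E1 9A B2 EB A1 82 F0 9F 92 96 C9 AA E2 82 A9 F3 98 B5 98 C9 B0 F0 9F 93 AB.

E1 9A B2 EB A1 82 F0 9F 92 96 C9 AA E2 82 A9 F3 98 B5 98 C9 B0 F0 9F 93 AB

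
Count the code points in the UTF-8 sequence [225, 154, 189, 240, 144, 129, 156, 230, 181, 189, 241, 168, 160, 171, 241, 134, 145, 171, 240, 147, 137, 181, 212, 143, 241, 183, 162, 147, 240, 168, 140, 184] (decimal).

9

Byte at offset 0: 0xE1 = 11100001 → 3-byte char (#1). Advance 3.
Byte at offset 3: 0xF0 = 11110000 → 4-byte char (#2). Advance 4.
Byte at offset 7: 0xE6 = 11100110 → 3-byte char (#3). Advance 3.
Byte at offset 10: 0xF1 = 11110001 → 4-byte char (#4). Advance 4.
Byte at offset 14: 0xF1 = 11110001 → 4-byte char (#5). Advance 4.
Byte at offset 18: 0xF0 = 11110000 → 4-byte char (#6). Advance 4.
Byte at offset 22: 0xD4 = 11010100 → 2-byte char (#7). Advance 2.
Byte at offset 24: 0xF1 = 11110001 → 4-byte char (#8). Advance 4.
Byte at offset 28: 0xF0 = 11110000 → 4-byte char (#9). Advance 4.
Reached end at offset 32 after 9 code points.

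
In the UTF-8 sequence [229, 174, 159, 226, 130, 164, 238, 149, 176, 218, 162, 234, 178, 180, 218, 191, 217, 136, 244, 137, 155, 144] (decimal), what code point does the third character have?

U+E570

Offset 0: leading byte 0xE5 = 11100101 → 3-byte char #1 = E5 AE 9F.
Offset 3: leading byte 0xE2 = 11100010 → 3-byte char #2 = E2 82 A4.
Offset 6: leading byte 0xEE = 11101110 → 3-byte char #3 = EE 95 B0.
Leading byte 0xEE = 11101110 matches 1110xxxx → 3-byte sequence.
Byte 1: 0xEE = 11101110, payload 1110 (4 bits).
Byte 2: 0x95 = 10010101 (10xxxxxx ✓), payload 010101.
Byte 3: 0xB0 = 10110000 (10xxxxxx ✓), payload 110000.
Concatenate: 1110010101110000 = 0xE570 (16 bits → U+E570).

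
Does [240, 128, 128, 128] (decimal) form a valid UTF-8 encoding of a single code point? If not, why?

invalid (overlong encoding)

Leading byte 0xF0 = 11110000 → 4-byte form.
Continuation bytes all match 10xxxxxx. Payload decodes to 0x0.
But 0x0 < 0x10000, the minimum for a 4-byte sequence — this is an overlong encoding.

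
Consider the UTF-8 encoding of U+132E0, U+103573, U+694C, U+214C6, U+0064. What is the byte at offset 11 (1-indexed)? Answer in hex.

1-indexed offset 11 is 0-indexed offset 10.
U+132E0 → 4-byte form F0 93 8B A0 at offsets 0–3.
U+103573 → 4-byte form F4 83 95 B3 at offsets 4–7.
U+694C → 3-byte form E6 A5 8C at offsets 8–10.
Offset 10 falls in char 3's range; it's byte 3 of E6 A5 8C = 0x8C.

0x8C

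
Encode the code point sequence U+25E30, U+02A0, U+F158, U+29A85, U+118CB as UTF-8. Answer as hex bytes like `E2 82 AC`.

U+25E30: 4-byte form → F0 A5 B8 B0.
U+02A0: 2-byte form → CA A0.
U+F158: 3-byte form → EF 85 98.
U+29A85: 4-byte form → F0 A9 AA 85.
U+118CB: 4-byte form → F0 91 A3 8B.
Concatenated (17 bytes): F0 A5 B8 B0 CA A0 EF 85 98 F0 A9 AA 85 F0 91 A3 8B.

F0 A5 B8 B0 CA A0 EF 85 98 F0 A9 AA 85 F0 91 A3 8B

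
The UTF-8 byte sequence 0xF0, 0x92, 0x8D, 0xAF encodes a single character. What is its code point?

Leading byte 0xF0 = 11110000 matches 11110xxx → 4-byte sequence.
Byte 1: 0xF0 = 11110000, payload 000 (3 bits).
Byte 2: 0x92 = 10010010 (10xxxxxx ✓), payload 010010.
Byte 3: 0x8D = 10001101 (10xxxxxx ✓), payload 001101.
Byte 4: 0xAF = 10101111 (10xxxxxx ✓), payload 101111.
Concatenate: 000010010001101101111 = 0x1236F (21 bits → U+1236F).

U+1236F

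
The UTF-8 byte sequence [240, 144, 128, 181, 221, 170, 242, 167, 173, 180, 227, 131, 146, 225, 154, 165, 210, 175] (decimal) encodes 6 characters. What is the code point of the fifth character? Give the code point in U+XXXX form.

Offset 0: leading byte 0xF0 = 11110000 → 4-byte char #1 = F0 90 80 B5.
Offset 4: leading byte 0xDD = 11011101 → 2-byte char #2 = DD AA.
Offset 6: leading byte 0xF2 = 11110010 → 4-byte char #3 = F2 A7 AD B4.
Offset 10: leading byte 0xE3 = 11100011 → 3-byte char #4 = E3 83 92.
Offset 13: leading byte 0xE1 = 11100001 → 3-byte char #5 = E1 9A A5.
Leading byte 0xE1 = 11100001 matches 1110xxxx → 3-byte sequence.
Byte 1: 0xE1 = 11100001, payload 0001 (4 bits).
Byte 2: 0x9A = 10011010 (10xxxxxx ✓), payload 011010.
Byte 3: 0xA5 = 10100101 (10xxxxxx ✓), payload 100101.
Concatenate: 0001011010100101 = 0x16A5 (16 bits → U+16A5).

U+16A5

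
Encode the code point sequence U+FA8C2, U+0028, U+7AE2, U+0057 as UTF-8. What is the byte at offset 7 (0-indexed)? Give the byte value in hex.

0xA2

U+FA8C2 → 4-byte form F3 BA A3 82 at offsets 0–3.
U+0028 → 1-byte form 28 at offsets 4–4.
U+7AE2 → 3-byte form E7 AB A2 at offsets 5–7.
Offset 7 falls in char 3's range; it's byte 3 of E7 AB A2 = 0xA2.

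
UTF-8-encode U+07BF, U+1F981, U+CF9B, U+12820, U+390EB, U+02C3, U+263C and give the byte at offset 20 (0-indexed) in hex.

0x98

U+07BF → 2-byte form DE BF at offsets 0–1.
U+1F981 → 4-byte form F0 9F A6 81 at offsets 2–5.
U+CF9B → 3-byte form EC BE 9B at offsets 6–8.
U+12820 → 4-byte form F0 92 A0 A0 at offsets 9–12.
U+390EB → 4-byte form F0 B9 83 AB at offsets 13–16.
U+02C3 → 2-byte form CB 83 at offsets 17–18.
U+263C → 3-byte form E2 98 BC at offsets 19–21.
Offset 20 falls in char 7's range; it's byte 2 of E2 98 BC = 0x98.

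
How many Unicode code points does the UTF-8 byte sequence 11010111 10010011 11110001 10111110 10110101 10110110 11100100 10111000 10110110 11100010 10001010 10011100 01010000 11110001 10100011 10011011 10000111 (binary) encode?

6

Byte at offset 0: 0xD7 = 11010111 → 2-byte char (#1). Advance 2.
Byte at offset 2: 0xF1 = 11110001 → 4-byte char (#2). Advance 4.
Byte at offset 6: 0xE4 = 11100100 → 3-byte char (#3). Advance 3.
Byte at offset 9: 0xE2 = 11100010 → 3-byte char (#4). Advance 3.
Byte at offset 12: 0x50 = 01010000 → 1-byte char (#5). Advance 1.
Byte at offset 13: 0xF1 = 11110001 → 4-byte char (#6). Advance 4.
Reached end at offset 17 after 6 code points.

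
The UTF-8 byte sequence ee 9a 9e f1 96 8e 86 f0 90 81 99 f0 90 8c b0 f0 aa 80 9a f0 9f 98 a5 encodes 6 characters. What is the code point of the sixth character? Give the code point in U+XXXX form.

U+1F625

Offset 0: leading byte 0xEE = 11101110 → 3-byte char #1 = EE 9A 9E.
Offset 3: leading byte 0xF1 = 11110001 → 4-byte char #2 = F1 96 8E 86.
Offset 7: leading byte 0xF0 = 11110000 → 4-byte char #3 = F0 90 81 99.
Offset 11: leading byte 0xF0 = 11110000 → 4-byte char #4 = F0 90 8C B0.
Offset 15: leading byte 0xF0 = 11110000 → 4-byte char #5 = F0 AA 80 9A.
Offset 19: leading byte 0xF0 = 11110000 → 4-byte char #6 = F0 9F 98 A5.
Leading byte 0xF0 = 11110000 matches 11110xxx → 4-byte sequence.
Byte 1: 0xF0 = 11110000, payload 000 (3 bits).
Byte 2: 0x9F = 10011111 (10xxxxxx ✓), payload 011111.
Byte 3: 0x98 = 10011000 (10xxxxxx ✓), payload 011000.
Byte 4: 0xA5 = 10100101 (10xxxxxx ✓), payload 100101.
Concatenate: 000011111011000100101 = 0x1F625 (21 bits → U+1F625).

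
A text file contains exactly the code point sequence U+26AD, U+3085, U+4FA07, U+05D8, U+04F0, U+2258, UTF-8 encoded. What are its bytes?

E2 9A AD E3 82 85 F1 8F A8 87 D7 98 D3 B0 E2 89 98

U+26AD: 3-byte form → E2 9A AD.
U+3085: 3-byte form → E3 82 85.
U+4FA07: 4-byte form → F1 8F A8 87.
U+05D8: 2-byte form → D7 98.
U+04F0: 2-byte form → D3 B0.
U+2258: 3-byte form → E2 89 98.
Concatenated (17 bytes): E2 9A AD E3 82 85 F1 8F A8 87 D7 98 D3 B0 E2 89 98.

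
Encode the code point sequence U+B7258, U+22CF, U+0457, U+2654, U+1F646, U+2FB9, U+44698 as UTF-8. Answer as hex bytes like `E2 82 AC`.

U+B7258: 4-byte form → F2 B7 89 98.
U+22CF: 3-byte form → E2 8B 8F.
U+0457: 2-byte form → D1 97.
U+2654: 3-byte form → E2 99 94.
U+1F646: 4-byte form → F0 9F 99 86.
U+2FB9: 3-byte form → E2 BE B9.
U+44698: 4-byte form → F1 84 9A 98.
Concatenated (23 bytes): F2 B7 89 98 E2 8B 8F D1 97 E2 99 94 F0 9F 99 86 E2 BE B9 F1 84 9A 98.

F2 B7 89 98 E2 8B 8F D1 97 E2 99 94 F0 9F 99 86 E2 BE B9 F1 84 9A 98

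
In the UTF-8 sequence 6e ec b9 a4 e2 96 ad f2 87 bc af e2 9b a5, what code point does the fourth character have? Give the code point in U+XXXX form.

U+87F2F

Offset 0: leading byte 0x6E = 01101110 → 1-byte char #1 = 6E.
Offset 1: leading byte 0xEC = 11101100 → 3-byte char #2 = EC B9 A4.
Offset 4: leading byte 0xE2 = 11100010 → 3-byte char #3 = E2 96 AD.
Offset 7: leading byte 0xF2 = 11110010 → 4-byte char #4 = F2 87 BC AF.
Leading byte 0xF2 = 11110010 matches 11110xxx → 4-byte sequence.
Byte 1: 0xF2 = 11110010, payload 010 (3 bits).
Byte 2: 0x87 = 10000111 (10xxxxxx ✓), payload 000111.
Byte 3: 0xBC = 10111100 (10xxxxxx ✓), payload 111100.
Byte 4: 0xAF = 10101111 (10xxxxxx ✓), payload 101111.
Concatenate: 010000111111100101111 = 0x87F2F (21 bits → U+87F2F).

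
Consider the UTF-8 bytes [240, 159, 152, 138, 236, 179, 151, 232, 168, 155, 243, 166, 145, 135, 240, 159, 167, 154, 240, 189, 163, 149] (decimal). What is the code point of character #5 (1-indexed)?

Offset 0: leading byte 0xF0 = 11110000 → 4-byte char #1 = F0 9F 98 8A.
Offset 4: leading byte 0xEC = 11101100 → 3-byte char #2 = EC B3 97.
Offset 7: leading byte 0xE8 = 11101000 → 3-byte char #3 = E8 A8 9B.
Offset 10: leading byte 0xF3 = 11110011 → 4-byte char #4 = F3 A6 91 87.
Offset 14: leading byte 0xF0 = 11110000 → 4-byte char #5 = F0 9F A7 9A.
Leading byte 0xF0 = 11110000 matches 11110xxx → 4-byte sequence.
Byte 1: 0xF0 = 11110000, payload 000 (3 bits).
Byte 2: 0x9F = 10011111 (10xxxxxx ✓), payload 011111.
Byte 3: 0xA7 = 10100111 (10xxxxxx ✓), payload 100111.
Byte 4: 0x9A = 10011010 (10xxxxxx ✓), payload 011010.
Concatenate: 000011111100111011010 = 0x1F9DA (21 bits → U+1F9DA).

U+1F9DA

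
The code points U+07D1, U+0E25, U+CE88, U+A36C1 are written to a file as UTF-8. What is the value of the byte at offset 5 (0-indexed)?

0xEC

U+07D1 → 2-byte form DF 91 at offsets 0–1.
U+0E25 → 3-byte form E0 B8 A5 at offsets 2–4.
U+CE88 → 3-byte form EC BA 88 at offsets 5–7.
Offset 5 falls in char 3's range; it's byte 1 of EC BA 88 = 0xEC.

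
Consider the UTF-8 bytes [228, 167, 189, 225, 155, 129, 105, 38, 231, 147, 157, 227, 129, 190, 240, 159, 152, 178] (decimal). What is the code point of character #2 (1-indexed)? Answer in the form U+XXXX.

Offset 0: leading byte 0xE4 = 11100100 → 3-byte char #1 = E4 A7 BD.
Offset 3: leading byte 0xE1 = 11100001 → 3-byte char #2 = E1 9B 81.
Leading byte 0xE1 = 11100001 matches 1110xxxx → 3-byte sequence.
Byte 1: 0xE1 = 11100001, payload 0001 (4 bits).
Byte 2: 0x9B = 10011011 (10xxxxxx ✓), payload 011011.
Byte 3: 0x81 = 10000001 (10xxxxxx ✓), payload 000001.
Concatenate: 0001011011000001 = 0x16C1 (16 bits → U+16C1).

U+16C1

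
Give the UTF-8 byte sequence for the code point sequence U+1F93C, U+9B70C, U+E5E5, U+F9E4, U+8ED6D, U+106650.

U+1F93C: 4-byte form → F0 9F A4 BC.
U+9B70C: 4-byte form → F2 9B 9C 8C.
U+E5E5: 3-byte form → EE 97 A5.
U+F9E4: 3-byte form → EF A7 A4.
U+8ED6D: 4-byte form → F2 8E B5 AD.
U+106650: 4-byte form → F4 86 99 90.
Concatenated (22 bytes): F0 9F A4 BC F2 9B 9C 8C EE 97 A5 EF A7 A4 F2 8E B5 AD F4 86 99 90.

F0 9F A4 BC F2 9B 9C 8C EE 97 A5 EF A7 A4 F2 8E B5 AD F4 86 99 90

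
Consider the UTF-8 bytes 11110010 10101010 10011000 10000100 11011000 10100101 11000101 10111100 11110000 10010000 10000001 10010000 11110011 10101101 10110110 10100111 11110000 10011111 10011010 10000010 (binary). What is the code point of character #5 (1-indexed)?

U+EDDA7

Offset 0: leading byte 0xF2 = 11110010 → 4-byte char #1 = F2 AA 98 84.
Offset 4: leading byte 0xD8 = 11011000 → 2-byte char #2 = D8 A5.
Offset 6: leading byte 0xC5 = 11000101 → 2-byte char #3 = C5 BC.
Offset 8: leading byte 0xF0 = 11110000 → 4-byte char #4 = F0 90 81 90.
Offset 12: leading byte 0xF3 = 11110011 → 4-byte char #5 = F3 AD B6 A7.
Leading byte 0xF3 = 11110011 matches 11110xxx → 4-byte sequence.
Byte 1: 0xF3 = 11110011, payload 011 (3 bits).
Byte 2: 0xAD = 10101101 (10xxxxxx ✓), payload 101101.
Byte 3: 0xB6 = 10110110 (10xxxxxx ✓), payload 110110.
Byte 4: 0xA7 = 10100111 (10xxxxxx ✓), payload 100111.
Concatenate: 011101101110110100111 = 0xEDDA7 (21 bits → U+EDDA7).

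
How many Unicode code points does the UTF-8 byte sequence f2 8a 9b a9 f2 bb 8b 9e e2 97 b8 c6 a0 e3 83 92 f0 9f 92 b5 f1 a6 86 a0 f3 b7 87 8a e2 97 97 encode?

Byte at offset 0: 0xF2 = 11110010 → 4-byte char (#1). Advance 4.
Byte at offset 4: 0xF2 = 11110010 → 4-byte char (#2). Advance 4.
Byte at offset 8: 0xE2 = 11100010 → 3-byte char (#3). Advance 3.
Byte at offset 11: 0xC6 = 11000110 → 2-byte char (#4). Advance 2.
Byte at offset 13: 0xE3 = 11100011 → 3-byte char (#5). Advance 3.
Byte at offset 16: 0xF0 = 11110000 → 4-byte char (#6). Advance 4.
Byte at offset 20: 0xF1 = 11110001 → 4-byte char (#7). Advance 4.
Byte at offset 24: 0xF3 = 11110011 → 4-byte char (#8). Advance 4.
Byte at offset 28: 0xE2 = 11100010 → 3-byte char (#9). Advance 3.
Reached end at offset 31 after 9 code points.

9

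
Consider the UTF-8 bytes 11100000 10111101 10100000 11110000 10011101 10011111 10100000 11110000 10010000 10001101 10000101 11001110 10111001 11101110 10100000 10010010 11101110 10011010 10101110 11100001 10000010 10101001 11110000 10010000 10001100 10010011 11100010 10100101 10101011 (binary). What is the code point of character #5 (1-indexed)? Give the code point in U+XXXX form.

U+E812

Offset 0: leading byte 0xE0 = 11100000 → 3-byte char #1 = E0 BD A0.
Offset 3: leading byte 0xF0 = 11110000 → 4-byte char #2 = F0 9D 9F A0.
Offset 7: leading byte 0xF0 = 11110000 → 4-byte char #3 = F0 90 8D 85.
Offset 11: leading byte 0xCE = 11001110 → 2-byte char #4 = CE B9.
Offset 13: leading byte 0xEE = 11101110 → 3-byte char #5 = EE A0 92.
Leading byte 0xEE = 11101110 matches 1110xxxx → 3-byte sequence.
Byte 1: 0xEE = 11101110, payload 1110 (4 bits).
Byte 2: 0xA0 = 10100000 (10xxxxxx ✓), payload 100000.
Byte 3: 0x92 = 10010010 (10xxxxxx ✓), payload 010010.
Concatenate: 1110100000010010 = 0xE812 (16 bits → U+E812).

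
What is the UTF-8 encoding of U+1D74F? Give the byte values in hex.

U+1D74F = 0x1D74F = 120655 decimal. In range U+10000–U+10FFFF → 4-byte form: 11110xxx 10xxxxxx 10xxxxxx 10xxxxxx.
Binary (21 bits): 000011101011101001111.
Split 3+6+6+6: 000 | 011101 | 011101 | 001111.
Byte 1: 11110000 = 0xF0.
Byte 2: 10011101 = 0x9D.
Byte 3: 10011101 = 0x9D.
Byte 4: 10001111 = 0x8F.

F0 9D 9D 8F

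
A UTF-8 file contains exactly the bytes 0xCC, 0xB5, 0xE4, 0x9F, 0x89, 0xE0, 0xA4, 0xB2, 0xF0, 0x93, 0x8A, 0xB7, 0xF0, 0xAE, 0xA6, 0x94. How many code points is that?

Byte at offset 0: 0xCC = 11001100 → 2-byte char (#1). Advance 2.
Byte at offset 2: 0xE4 = 11100100 → 3-byte char (#2). Advance 3.
Byte at offset 5: 0xE0 = 11100000 → 3-byte char (#3). Advance 3.
Byte at offset 8: 0xF0 = 11110000 → 4-byte char (#4). Advance 4.
Byte at offset 12: 0xF0 = 11110000 → 4-byte char (#5). Advance 4.
Reached end at offset 16 after 5 code points.

5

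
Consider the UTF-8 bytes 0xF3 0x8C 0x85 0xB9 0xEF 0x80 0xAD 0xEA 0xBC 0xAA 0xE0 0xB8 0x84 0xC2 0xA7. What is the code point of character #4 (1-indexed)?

U+0E04

Offset 0: leading byte 0xF3 = 11110011 → 4-byte char #1 = F3 8C 85 B9.
Offset 4: leading byte 0xEF = 11101111 → 3-byte char #2 = EF 80 AD.
Offset 7: leading byte 0xEA = 11101010 → 3-byte char #3 = EA BC AA.
Offset 10: leading byte 0xE0 = 11100000 → 3-byte char #4 = E0 B8 84.
Leading byte 0xE0 = 11100000 matches 1110xxxx → 3-byte sequence.
Byte 1: 0xE0 = 11100000, payload 0000 (4 bits).
Byte 2: 0xB8 = 10111000 (10xxxxxx ✓), payload 111000.
Byte 3: 0x84 = 10000100 (10xxxxxx ✓), payload 000100.
Concatenate: 0000111000000100 = 0xE04 (16 bits → U+0E04).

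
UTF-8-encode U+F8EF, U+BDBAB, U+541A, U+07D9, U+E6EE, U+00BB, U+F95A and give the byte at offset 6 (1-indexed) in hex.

1-indexed offset 6 is 0-indexed offset 5.
U+F8EF → 3-byte form EF A3 AF at offsets 0–2.
U+BDBAB → 4-byte form F2 BD AE AB at offsets 3–6.
Offset 5 falls in char 2's range; it's byte 3 of F2 BD AE AB = 0xAE.

0xAE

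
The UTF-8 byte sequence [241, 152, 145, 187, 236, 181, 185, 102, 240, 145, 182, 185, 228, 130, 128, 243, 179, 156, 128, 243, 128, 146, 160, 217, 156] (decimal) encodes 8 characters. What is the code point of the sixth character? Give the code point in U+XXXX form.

U+F3700

Offset 0: leading byte 0xF1 = 11110001 → 4-byte char #1 = F1 98 91 BB.
Offset 4: leading byte 0xEC = 11101100 → 3-byte char #2 = EC B5 B9.
Offset 7: leading byte 0x66 = 01100110 → 1-byte char #3 = 66.
Offset 8: leading byte 0xF0 = 11110000 → 4-byte char #4 = F0 91 B6 B9.
Offset 12: leading byte 0xE4 = 11100100 → 3-byte char #5 = E4 82 80.
Offset 15: leading byte 0xF3 = 11110011 → 4-byte char #6 = F3 B3 9C 80.
Leading byte 0xF3 = 11110011 matches 11110xxx → 4-byte sequence.
Byte 1: 0xF3 = 11110011, payload 011 (3 bits).
Byte 2: 0xB3 = 10110011 (10xxxxxx ✓), payload 110011.
Byte 3: 0x9C = 10011100 (10xxxxxx ✓), payload 011100.
Byte 4: 0x80 = 10000000 (10xxxxxx ✓), payload 000000.
Concatenate: 011110011011100000000 = 0xF3700 (21 bits → U+F3700).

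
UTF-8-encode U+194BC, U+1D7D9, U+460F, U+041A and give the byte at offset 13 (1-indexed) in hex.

1-indexed offset 13 is 0-indexed offset 12.
U+194BC → 4-byte form F0 99 92 BC at offsets 0–3.
U+1D7D9 → 4-byte form F0 9D 9F 99 at offsets 4–7.
U+460F → 3-byte form E4 98 8F at offsets 8–10.
U+041A → 2-byte form D0 9A at offsets 11–12.
Offset 12 falls in char 4's range; it's byte 2 of D0 9A = 0x9A.

0x9A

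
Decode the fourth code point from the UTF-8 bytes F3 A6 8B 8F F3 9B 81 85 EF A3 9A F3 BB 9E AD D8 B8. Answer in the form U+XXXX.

Offset 0: leading byte 0xF3 = 11110011 → 4-byte char #1 = F3 A6 8B 8F.
Offset 4: leading byte 0xF3 = 11110011 → 4-byte char #2 = F3 9B 81 85.
Offset 8: leading byte 0xEF = 11101111 → 3-byte char #3 = EF A3 9A.
Offset 11: leading byte 0xF3 = 11110011 → 4-byte char #4 = F3 BB 9E AD.
Leading byte 0xF3 = 11110011 matches 11110xxx → 4-byte sequence.
Byte 1: 0xF3 = 11110011, payload 011 (3 bits).
Byte 2: 0xBB = 10111011 (10xxxxxx ✓), payload 111011.
Byte 3: 0x9E = 10011110 (10xxxxxx ✓), payload 011110.
Byte 4: 0xAD = 10101101 (10xxxxxx ✓), payload 101101.
Concatenate: 011111011011110101101 = 0xFB7AD (21 bits → U+FB7AD).

U+FB7AD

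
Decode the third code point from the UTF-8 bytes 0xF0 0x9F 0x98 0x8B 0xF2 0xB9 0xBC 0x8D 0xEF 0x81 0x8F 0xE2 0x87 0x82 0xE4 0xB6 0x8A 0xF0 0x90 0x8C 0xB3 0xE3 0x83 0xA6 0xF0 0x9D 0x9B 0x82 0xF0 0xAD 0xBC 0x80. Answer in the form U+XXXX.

U+F04F

Offset 0: leading byte 0xF0 = 11110000 → 4-byte char #1 = F0 9F 98 8B.
Offset 4: leading byte 0xF2 = 11110010 → 4-byte char #2 = F2 B9 BC 8D.
Offset 8: leading byte 0xEF = 11101111 → 3-byte char #3 = EF 81 8F.
Leading byte 0xEF = 11101111 matches 1110xxxx → 3-byte sequence.
Byte 1: 0xEF = 11101111, payload 1111 (4 bits).
Byte 2: 0x81 = 10000001 (10xxxxxx ✓), payload 000001.
Byte 3: 0x8F = 10001111 (10xxxxxx ✓), payload 001111.
Concatenate: 1111000001001111 = 0xF04F (16 bits → U+F04F).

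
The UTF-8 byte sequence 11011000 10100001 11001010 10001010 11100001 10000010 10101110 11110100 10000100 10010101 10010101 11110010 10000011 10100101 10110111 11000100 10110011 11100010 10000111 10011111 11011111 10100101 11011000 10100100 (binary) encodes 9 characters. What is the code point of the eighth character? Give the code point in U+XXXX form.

U+07E5

Offset 0: leading byte 0xD8 = 11011000 → 2-byte char #1 = D8 A1.
Offset 2: leading byte 0xCA = 11001010 → 2-byte char #2 = CA 8A.
Offset 4: leading byte 0xE1 = 11100001 → 3-byte char #3 = E1 82 AE.
Offset 7: leading byte 0xF4 = 11110100 → 4-byte char #4 = F4 84 95 95.
Offset 11: leading byte 0xF2 = 11110010 → 4-byte char #5 = F2 83 A5 B7.
Offset 15: leading byte 0xC4 = 11000100 → 2-byte char #6 = C4 B3.
Offset 17: leading byte 0xE2 = 11100010 → 3-byte char #7 = E2 87 9F.
Offset 20: leading byte 0xDF = 11011111 → 2-byte char #8 = DF A5.
Leading byte 0xDF = 11011111 matches 110xxxxx → 2-byte sequence.
Byte 1: 0xDF = 11011111, payload 11111 (5 bits).
Byte 2: 0xA5 = 10100101 (10xxxxxx ✓), payload 100101.
Concatenate: 11111100101 = 0x7E5 (11 bits → U+07E5).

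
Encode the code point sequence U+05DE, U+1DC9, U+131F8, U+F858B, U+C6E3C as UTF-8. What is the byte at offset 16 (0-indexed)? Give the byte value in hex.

0xBC

U+05DE → 2-byte form D7 9E at offsets 0–1.
U+1DC9 → 3-byte form E1 B7 89 at offsets 2–4.
U+131F8 → 4-byte form F0 93 87 B8 at offsets 5–8.
U+F858B → 4-byte form F3 B8 96 8B at offsets 9–12.
U+C6E3C → 4-byte form F3 86 B8 BC at offsets 13–16.
Offset 16 falls in char 5's range; it's byte 4 of F3 86 B8 BC = 0xBC.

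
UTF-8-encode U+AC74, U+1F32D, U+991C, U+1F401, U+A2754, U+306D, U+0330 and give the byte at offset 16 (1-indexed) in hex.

0xA2

1-indexed offset 16 is 0-indexed offset 15.
U+AC74 → 3-byte form EA B1 B4 at offsets 0–2.
U+1F32D → 4-byte form F0 9F 8C AD at offsets 3–6.
U+991C → 3-byte form E9 A4 9C at offsets 7–9.
U+1F401 → 4-byte form F0 9F 90 81 at offsets 10–13.
U+A2754 → 4-byte form F2 A2 9D 94 at offsets 14–17.
Offset 15 falls in char 5's range; it's byte 2 of F2 A2 9D 94 = 0xA2.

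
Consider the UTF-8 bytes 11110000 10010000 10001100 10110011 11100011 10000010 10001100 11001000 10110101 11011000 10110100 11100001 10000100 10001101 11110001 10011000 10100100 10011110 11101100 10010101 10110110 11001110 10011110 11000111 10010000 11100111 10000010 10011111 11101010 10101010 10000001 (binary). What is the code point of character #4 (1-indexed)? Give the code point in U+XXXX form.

U+0634

Offset 0: leading byte 0xF0 = 11110000 → 4-byte char #1 = F0 90 8C B3.
Offset 4: leading byte 0xE3 = 11100011 → 3-byte char #2 = E3 82 8C.
Offset 7: leading byte 0xC8 = 11001000 → 2-byte char #3 = C8 B5.
Offset 9: leading byte 0xD8 = 11011000 → 2-byte char #4 = D8 B4.
Leading byte 0xD8 = 11011000 matches 110xxxxx → 2-byte sequence.
Byte 1: 0xD8 = 11011000, payload 11000 (5 bits).
Byte 2: 0xB4 = 10110100 (10xxxxxx ✓), payload 110100.
Concatenate: 11000110100 = 0x634 (11 bits → U+0634).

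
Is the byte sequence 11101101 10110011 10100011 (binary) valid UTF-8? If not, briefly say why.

Structurally a 3-byte sequence; payload = 0xDCE3.
But 0xDCE3 is in U+D800–U+DFFF, the surrogate range. Surrogates are not Unicode scalar values and are forbidden in UTF-8.

invalid (encodes a surrogate (U+D800–U+DFFF))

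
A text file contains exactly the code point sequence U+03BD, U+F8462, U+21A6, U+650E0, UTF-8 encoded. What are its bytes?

U+03BD: 2-byte form → CE BD.
U+F8462: 4-byte form → F3 B8 91 A2.
U+21A6: 3-byte form → E2 86 A6.
U+650E0: 4-byte form → F1 A5 83 A0.
Concatenated (13 bytes): CE BD F3 B8 91 A2 E2 86 A6 F1 A5 83 A0.

CE BD F3 B8 91 A2 E2 86 A6 F1 A5 83 A0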